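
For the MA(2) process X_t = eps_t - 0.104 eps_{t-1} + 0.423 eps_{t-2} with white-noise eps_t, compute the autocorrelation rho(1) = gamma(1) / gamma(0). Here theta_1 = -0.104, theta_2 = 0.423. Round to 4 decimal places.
\rho(1) = -0.1244

For an MA(q) process with theta_0 = 1, the autocovariance is
  gamma(k) = sigma^2 * sum_{i=0..q-k} theta_i * theta_{i+k},
and rho(k) = gamma(k) / gamma(0). Sigma^2 cancels.
  numerator   = (1)*(-0.104) + (-0.104)*(0.423) = -0.147992.
  denominator = (1)^2 + (-0.104)^2 + (0.423)^2 = 1.189745.
  rho(1) = -0.147992 / 1.189745 = -0.1244.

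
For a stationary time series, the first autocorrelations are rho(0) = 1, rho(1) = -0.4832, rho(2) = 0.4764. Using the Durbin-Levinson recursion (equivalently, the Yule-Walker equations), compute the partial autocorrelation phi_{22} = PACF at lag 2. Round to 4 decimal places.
\phi_{22} = 0.3169

The PACF at lag k is phi_{kk}, the last component of the solution
to the Yule-Walker system G_k phi = r_k where
  (G_k)_{ij} = rho(|i - j|), (r_k)_i = rho(i), i,j = 1..k.
Equivalently, Durbin-Levinson gives phi_{kk} iteratively:
  phi_{11} = rho(1)
  phi_{kk} = [rho(k) - sum_{j=1..k-1} phi_{k-1,j} rho(k-j)]
            / [1 - sum_{j=1..k-1} phi_{k-1,j} rho(j)],
  phi_{k,j} = phi_{k-1,j} - phi_{kk} phi_{k-1,k-j},  j = 1..k-1.
Step k = 1:
  phi_11 = rho(1) = -0.4832.
Step k = 2:
  phi_22 = [rho(2) - phi_11 rho(1)] / [1 - phi_11 rho(1)] = [0.4764 - (-0.4832)(-0.4832)] / [1 - (-0.4832)(-0.4832)]
         = 0.24291776 / 0.76651776 = 0.3169.
Therefore phi_{22} = 0.3169.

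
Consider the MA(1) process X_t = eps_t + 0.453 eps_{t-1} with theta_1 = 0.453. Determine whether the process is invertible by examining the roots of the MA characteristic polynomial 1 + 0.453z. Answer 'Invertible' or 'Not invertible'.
\text{Invertible}

The MA(q) characteristic polynomial is P(z) = 1 + 0.453z.
Invertibility requires all roots to lie outside the unit circle, i.e. |z| > 1 for every root.
This is linear in z: 1 + (0.453) z = 0  =>  z = -1/(0.453) = -2.207506,  |z| = 2.207506.
Moduli of all roots: 2.2075.
All moduli strictly greater than 1? Yes.
Verdict: Invertible.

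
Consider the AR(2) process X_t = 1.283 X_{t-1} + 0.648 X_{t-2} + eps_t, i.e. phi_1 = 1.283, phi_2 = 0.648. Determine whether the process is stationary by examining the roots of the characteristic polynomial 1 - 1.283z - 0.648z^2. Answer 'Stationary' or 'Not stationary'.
\text{Not stationary}

The AR(p) characteristic polynomial is P(z) = 1 - 1.283z - 0.648z^2.
Stationarity requires all roots to lie outside the unit circle, i.e. |z| > 1 for every root.
Set 1 + (-1.283) z + (-0.648) z^2 = 0, i.e. a z^2 + b z + c = 0 with a = -0.648, b = -1.283, c = 1.
Discriminant D = b^2 - 4ac = (-1.283)^2 - 4*(-0.648)*1 = 1.646089 - (-2.592) = 4.238089.
D >= 0, so the roots are real: z = (-b +/- sqrt(D)) / (2a) = (1.283 +/- 2.058662) / (-1.296).
  z_1 = (1.283 + 2.058662) / (-1.296) = -2.5784,   |z_1| = 2.5784.
  z_2 = (1.283 - 2.058662) / (-1.296) = 0.5985,   |z_2| = 0.5985.
Moduli of all roots: 2.5784, 0.5985.
All moduli strictly greater than 1? No.
Verdict: Not stationary.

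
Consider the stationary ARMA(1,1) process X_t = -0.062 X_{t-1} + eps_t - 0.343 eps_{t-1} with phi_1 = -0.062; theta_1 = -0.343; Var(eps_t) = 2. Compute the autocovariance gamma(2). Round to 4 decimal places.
\gamma(2) = 0.0515

Multiply the model equation by X_{t-k} and take expectations. With theta_0 = psi_0 = 1 and psi_j the MA(infinity) weights, this gives
  gamma(k) - sum_i phi_i gamma(k-i) = c_k,
  c_k = sigma^2 * sum_{j=k..q} theta_j psi_{j-k}   (c_k = 0 for k > q),
using gamma(-m) = gamma(m).
psi-weights needed (psi_j = theta_j + sum_i phi_i psi_{j-i}):
  psi_1 = theta_1 + phi_1 = -0.343 + (-0.062) = -0.405
Right-hand sides:
  c_0 = sigma^2 (1 + theta_1 psi_1) = 2 * (1 + (-0.343)(-0.405)) = 2 * 1.138915 = 2.27783
  c_1 = sigma^2 theta_1 = 2 * (-0.343) = -0.686
  c_2 = 0
Equations for k = 0 and k = 1 (AR order 1):
  gamma(0) = phi_1 gamma(1) + c_0
  gamma(1) = phi_1 gamma(0) + c_1
Substituting the second into the first: gamma(0) (1 - phi_1^2) = c_0 + phi_1 c_1, so
  gamma(0) = (c_0 + phi_1 c_1) / (1 - phi_1^2) = (2.27783 + (-0.062)(-0.686)) / (1 - (-0.062)^2) = 2.320362 / 0.996156 = 2.329316.
  gamma(1) = phi_1 gamma(0) + c_1 = (-0.062)(2.329316) + (-0.686) = -0.830418.
For k = 2 (> q): gamma(2) = phi_1 gamma(1) = (-0.062)(-0.830418) = 0.051486.
Therefore gamma(2) = 0.0515 (to 4 decimal places).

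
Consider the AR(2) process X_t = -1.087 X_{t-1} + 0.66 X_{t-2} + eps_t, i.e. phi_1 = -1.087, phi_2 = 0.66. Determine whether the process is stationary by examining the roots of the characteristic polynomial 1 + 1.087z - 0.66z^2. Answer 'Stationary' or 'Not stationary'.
\text{Not stationary}

The AR(p) characteristic polynomial is P(z) = 1 + 1.087z - 0.66z^2.
Stationarity requires all roots to lie outside the unit circle, i.e. |z| > 1 for every root.
Set 1 + (1.087) z + (-0.66) z^2 = 0, i.e. a z^2 + b z + c = 0 with a = -0.66, b = 1.087, c = 1.
Discriminant D = b^2 - 4ac = (1.087)^2 - 4*(-0.66)*1 = 1.181569 - (-2.64) = 3.821569.
D >= 0, so the roots are real: z = (-b +/- sqrt(D)) / (2a) = (-1.087 +/- 1.954883) / (-1.32).
  z_1 = (-1.087 + 1.954883) / (-1.32) = -0.6575,   |z_1| = 0.6575.
  z_2 = (-1.087 - 1.954883) / (-1.32) = 2.3045,   |z_2| = 2.3045.
Moduli of all roots: 0.6575, 2.3045.
All moduli strictly greater than 1? No.
Verdict: Not stationary.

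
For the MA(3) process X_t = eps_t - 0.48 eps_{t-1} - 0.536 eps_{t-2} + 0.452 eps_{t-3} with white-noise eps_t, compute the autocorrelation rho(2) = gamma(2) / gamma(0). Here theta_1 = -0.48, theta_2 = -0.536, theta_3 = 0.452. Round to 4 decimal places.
\rho(2) = -0.4373

For an MA(q) process with theta_0 = 1, the autocovariance is
  gamma(k) = sigma^2 * sum_{i=0..q-k} theta_i * theta_{i+k},
and rho(k) = gamma(k) / gamma(0). Sigma^2 cancels.
  numerator   = (1)*(-0.536) + (-0.48)*(0.452) = -0.75296.
  denominator = (1)^2 + (-0.48)^2 + (-0.536)^2 + (0.452)^2 = 1.722.
  rho(2) = -0.75296 / 1.722 = -0.4373.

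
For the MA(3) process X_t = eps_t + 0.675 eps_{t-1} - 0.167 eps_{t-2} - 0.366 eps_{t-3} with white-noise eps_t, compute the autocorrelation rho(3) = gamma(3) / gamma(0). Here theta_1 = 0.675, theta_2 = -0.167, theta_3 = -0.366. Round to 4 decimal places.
\rho(3) = -0.2263

For an MA(q) process with theta_0 = 1, the autocovariance is
  gamma(k) = sigma^2 * sum_{i=0..q-k} theta_i * theta_{i+k},
and rho(k) = gamma(k) / gamma(0). Sigma^2 cancels.
  numerator   = (1)*(-0.366) = -0.366.
  denominator = (1)^2 + (0.675)^2 + (-0.167)^2 + (-0.366)^2 = 1.61747.
  rho(3) = -0.366 / 1.61747 = -0.2263.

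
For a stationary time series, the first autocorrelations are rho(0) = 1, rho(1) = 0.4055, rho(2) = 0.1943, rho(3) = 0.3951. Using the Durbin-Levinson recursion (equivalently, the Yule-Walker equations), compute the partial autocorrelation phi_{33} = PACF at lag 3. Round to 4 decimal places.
\phi_{33} = 0.3650

The PACF at lag k is phi_{kk}, the last component of the solution
to the Yule-Walker system G_k phi = r_k where
  (G_k)_{ij} = rho(|i - j|), (r_k)_i = rho(i), i,j = 1..k.
Equivalently, Durbin-Levinson gives phi_{kk} iteratively:
  phi_{11} = rho(1)
  phi_{kk} = [rho(k) - sum_{j=1..k-1} phi_{k-1,j} rho(k-j)]
            / [1 - sum_{j=1..k-1} phi_{k-1,j} rho(j)],
  phi_{k,j} = phi_{k-1,j} - phi_{kk} phi_{k-1,k-j},  j = 1..k-1.
Step k = 1:
  phi_11 = rho(1) = 0.4055.
Step k = 2:
  phi_22 = [rho(2) - phi_11 rho(1)] / [1 - phi_11 rho(1)] = [0.1943 - (0.4055)(0.4055)] / [1 - (0.4055)(0.4055)]
         = 0.02986975 / 0.83556975 = 0.035748.
  Update: phi_21 = phi_11 - phi_22 phi_11 = 0.4055 - (0.035748)(0.4055) = 0.391004.
Step k = 3:
  phi_33 = [rho(3) - phi_21 rho(2) - phi_22 rho(1)] / [1 - phi_21 rho(1) - phi_22 rho(2)]
    numerator   = 0.3951 - (0.391004)(0.1943) - (0.035748)(0.4055) = 0.30463215
    denominator = 1 - (0.391004)(0.4055) - (0.035748)(0.1943) = 0.83450197
  phi_33 = 0.30463215 / 0.83450197 = 0.365.
Therefore phi_{33} = 0.3650.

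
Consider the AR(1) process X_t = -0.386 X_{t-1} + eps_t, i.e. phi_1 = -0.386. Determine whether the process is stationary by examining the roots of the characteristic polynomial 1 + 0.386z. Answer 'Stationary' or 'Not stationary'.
\text{Stationary}

The AR(p) characteristic polynomial is P(z) = 1 + 0.386z.
Stationarity requires all roots to lie outside the unit circle, i.e. |z| > 1 for every root.
This is linear in z: 1 + (0.386) z = 0  =>  z = -1/(0.386) = -2.590674,  |z| = 2.590674.
Moduli of all roots: 2.5907.
All moduli strictly greater than 1? Yes.
Verdict: Stationary.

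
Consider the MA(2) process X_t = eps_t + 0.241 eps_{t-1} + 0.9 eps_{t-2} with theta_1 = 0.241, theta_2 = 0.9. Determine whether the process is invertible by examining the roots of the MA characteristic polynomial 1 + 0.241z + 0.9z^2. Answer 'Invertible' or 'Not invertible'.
\text{Invertible}

The MA(q) characteristic polynomial is P(z) = 1 + 0.241z + 0.9z^2.
Invertibility requires all roots to lie outside the unit circle, i.e. |z| > 1 for every root.
Set 1 + (0.241) z + (0.9) z^2 = 0, i.e. a z^2 + b z + c = 0 with a = 0.9, b = 0.241, c = 1.
Discriminant D = b^2 - 4ac = (0.241)^2 - 4*(0.9)*1 = 0.058081 - (3.6) = -3.541919.
D < 0, so the roots are the complex-conjugate pair z = (-b +/- i sqrt(-D)) / (2a) = -0.1339 +/- 1.0456i.
For a conjugate pair |z|^2 = z * conj(z) = (product of roots) = c/a = 1/(0.9) = 1.111111, so |z| = sqrt(1.111111) = 1.0541 for both roots.
Moduli of all roots: 1.0541, 1.0541.
All moduli strictly greater than 1? Yes.
Verdict: Invertible.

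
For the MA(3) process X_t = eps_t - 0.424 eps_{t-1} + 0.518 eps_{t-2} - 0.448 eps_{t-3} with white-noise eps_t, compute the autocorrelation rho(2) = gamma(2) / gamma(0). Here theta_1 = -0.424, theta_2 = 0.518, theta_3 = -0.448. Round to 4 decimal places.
\rho(2) = 0.4294

For an MA(q) process with theta_0 = 1, the autocovariance is
  gamma(k) = sigma^2 * sum_{i=0..q-k} theta_i * theta_{i+k},
and rho(k) = gamma(k) / gamma(0). Sigma^2 cancels.
  numerator   = (1)*(0.518) + (-0.424)*(-0.448) = 0.707952.
  denominator = (1)^2 + (-0.424)^2 + (0.518)^2 + (-0.448)^2 = 1.648804.
  rho(2) = 0.707952 / 1.648804 = 0.4294.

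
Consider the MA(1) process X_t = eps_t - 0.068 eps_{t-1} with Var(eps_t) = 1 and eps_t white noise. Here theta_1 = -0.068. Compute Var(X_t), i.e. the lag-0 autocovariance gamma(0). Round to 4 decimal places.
\gamma(0) = 1.0046

For an MA(q) process X_t = eps_t + sum_i theta_i eps_{t-i} with
Var(eps_t) = sigma^2, the variance is
  gamma(0) = sigma^2 * (1 + sum_i theta_i^2).
  sum_i theta_i^2 = (-0.068)^2 = 0.004624.
  gamma(0) = 1 * (1 + 0.004624) = 1 * 1.004624 = 1.004624, which rounds to 1.0046.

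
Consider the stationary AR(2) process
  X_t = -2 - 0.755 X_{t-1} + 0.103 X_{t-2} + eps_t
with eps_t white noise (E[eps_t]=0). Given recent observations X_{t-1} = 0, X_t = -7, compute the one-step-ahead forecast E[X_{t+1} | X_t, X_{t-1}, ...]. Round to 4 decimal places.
E[X_{t+1} \mid \mathcal F_t] = 3.2850

For an AR(p) model X_t = c + sum_i phi_i X_{t-i} + eps_t, the
one-step-ahead conditional mean is
  E[X_{t+1} | X_t, ...] = c + sum_i phi_i X_{t+1-i}.
Substitute known values:
  E[X_{t+1} | ...] = -2 + (-0.755) * (-7) + (0.103) * (0)
                   = 3.2850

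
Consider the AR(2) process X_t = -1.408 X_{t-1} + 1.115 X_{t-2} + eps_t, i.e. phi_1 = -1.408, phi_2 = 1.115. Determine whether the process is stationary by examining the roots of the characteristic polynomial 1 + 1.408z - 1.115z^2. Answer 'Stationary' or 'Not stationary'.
\text{Not stationary}

The AR(p) characteristic polynomial is P(z) = 1 + 1.408z - 1.115z^2.
Stationarity requires all roots to lie outside the unit circle, i.e. |z| > 1 for every root.
Set 1 + (1.408) z + (-1.115) z^2 = 0, i.e. a z^2 + b z + c = 0 with a = -1.115, b = 1.408, c = 1.
Discriminant D = b^2 - 4ac = (1.408)^2 - 4*(-1.115)*1 = 1.982464 - (-4.46) = 6.442464.
D >= 0, so the roots are real: z = (-b +/- sqrt(D)) / (2a) = (-1.408 +/- 2.538201) / (-2.23).
  z_1 = (-1.408 + 2.538201) / (-2.23) = -0.5068,   |z_1| = 0.5068.
  z_2 = (-1.408 - 2.538201) / (-2.23) = 1.7696,   |z_2| = 1.7696.
Moduli of all roots: 0.5068, 1.7696.
All moduli strictly greater than 1? No.
Verdict: Not stationary.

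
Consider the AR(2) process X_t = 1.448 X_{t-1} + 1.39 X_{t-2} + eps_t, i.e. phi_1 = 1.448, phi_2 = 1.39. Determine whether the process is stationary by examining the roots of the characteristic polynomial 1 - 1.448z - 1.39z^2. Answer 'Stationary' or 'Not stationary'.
\text{Not stationary}

The AR(p) characteristic polynomial is P(z) = 1 - 1.448z - 1.39z^2.
Stationarity requires all roots to lie outside the unit circle, i.e. |z| > 1 for every root.
Set 1 + (-1.448) z + (-1.39) z^2 = 0, i.e. a z^2 + b z + c = 0 with a = -1.39, b = -1.448, c = 1.
Discriminant D = b^2 - 4ac = (-1.448)^2 - 4*(-1.39)*1 = 2.096704 - (-5.56) = 7.656704.
D >= 0, so the roots are real: z = (-b +/- sqrt(D)) / (2a) = (1.448 +/- 2.767075) / (-2.78).
  z_1 = (1.448 + 2.767075) / (-2.78) = -1.5162,   |z_1| = 1.5162.
  z_2 = (1.448 - 2.767075) / (-2.78) = 0.4745,   |z_2| = 0.4745.
Moduli of all roots: 1.5162, 0.4745.
All moduli strictly greater than 1? No.
Verdict: Not stationary.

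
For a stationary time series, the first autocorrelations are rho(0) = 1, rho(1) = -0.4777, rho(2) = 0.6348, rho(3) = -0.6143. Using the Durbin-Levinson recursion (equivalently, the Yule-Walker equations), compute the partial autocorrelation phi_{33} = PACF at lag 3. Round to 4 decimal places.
\phi_{33} = -0.3930

The PACF at lag k is phi_{kk}, the last component of the solution
to the Yule-Walker system G_k phi = r_k where
  (G_k)_{ij} = rho(|i - j|), (r_k)_i = rho(i), i,j = 1..k.
Equivalently, Durbin-Levinson gives phi_{kk} iteratively:
  phi_{11} = rho(1)
  phi_{kk} = [rho(k) - sum_{j=1..k-1} phi_{k-1,j} rho(k-j)]
            / [1 - sum_{j=1..k-1} phi_{k-1,j} rho(j)],
  phi_{k,j} = phi_{k-1,j} - phi_{kk} phi_{k-1,k-j},  j = 1..k-1.
Step k = 1:
  phi_11 = rho(1) = -0.4777.
Step k = 2:
  phi_22 = [rho(2) - phi_11 rho(1)] / [1 - phi_11 rho(1)] = [0.6348 - (-0.4777)(-0.4777)] / [1 - (-0.4777)(-0.4777)]
         = 0.40660271 / 0.77180271 = 0.526822.
  Update: phi_21 = phi_11 - phi_22 phi_11 = -0.4777 - (0.526822)(-0.4777) = -0.226037.
Step k = 3:
  phi_33 = [rho(3) - phi_21 rho(2) - phi_22 rho(1)] / [1 - phi_21 rho(1) - phi_22 rho(2)]
    numerator   = -0.6143 - (-0.226037)(0.6348) - (0.526822)(-0.4777) = -0.21914875
    denominator = 1 - (-0.226037)(-0.4777) - (0.526822)(0.6348) = 0.55759542
  phi_33 = -0.21914875 / 0.55759542 = -0.393.
Therefore phi_{33} = -0.3930.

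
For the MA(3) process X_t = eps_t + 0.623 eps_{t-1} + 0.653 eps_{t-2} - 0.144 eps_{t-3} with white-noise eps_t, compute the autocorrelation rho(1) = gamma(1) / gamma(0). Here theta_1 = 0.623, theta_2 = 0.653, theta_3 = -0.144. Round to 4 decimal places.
\rho(1) = 0.5099

For an MA(q) process with theta_0 = 1, the autocovariance is
  gamma(k) = sigma^2 * sum_{i=0..q-k} theta_i * theta_{i+k},
and rho(k) = gamma(k) / gamma(0). Sigma^2 cancels.
  numerator   = (1)*(0.623) + (0.623)*(0.653) + (0.653)*(-0.144) = 0.935787.
  denominator = (1)^2 + (0.623)^2 + (0.653)^2 + (-0.144)^2 = 1.835274.
  rho(1) = 0.935787 / 1.835274 = 0.5099.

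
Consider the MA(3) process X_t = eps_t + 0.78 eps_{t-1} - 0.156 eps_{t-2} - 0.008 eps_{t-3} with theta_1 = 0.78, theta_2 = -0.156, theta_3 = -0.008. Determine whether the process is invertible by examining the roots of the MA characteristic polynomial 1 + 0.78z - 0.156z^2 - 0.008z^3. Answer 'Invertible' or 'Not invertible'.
\text{Invertible}

The MA(q) characteristic polynomial is P(z) = 1 + 0.78z - 0.156z^2 - 0.008z^3.
Invertibility requires all roots to lie outside the unit circle, i.e. |z| > 1 for every root.
Degree 3: look for a simple real root z0 first, then factor out (1 - z/z0) and solve the remaining quadratic.
Testing z0 = 5: P(5) = 1 + (0.78)(5) + (-0.156)(5)^2 + (-0.008)(5)^3
  = 1 + (3.9) + (-3.9) + (-1) = 0.  So z_0 = 5 is a root, |z_0| = 5.
Divide out the factor (1 - 0.2 z) = (1 - z/z0) (since 1/z0 = 0.2):
  P(z) = (1 - 0.2 z)(1 + (0.98) z + (0.04) z^2)
  [check: z-coef 0.98 - (0.2) = 0.78; z^2-coef 0.04 - (0.2)(0.98) = -0.156; z^3-coef -(0.2)(0.04) = -0.008.]
Remaining roots from the quadratic factor 1 + (0.98) z + (0.04) z^2:
  Set 1 + (0.98) z + (0.04) z^2 = 0, i.e. a z^2 + b z + c = 0 with a = 0.04, b = 0.98, c = 1.
  Discriminant D = b^2 - 4ac = (0.98)^2 - 4*(0.04)*1 = 0.9604 - (0.16) = 0.8004.
  D >= 0, so the roots are real: z = (-b +/- sqrt(D)) / (2a) = (-0.98 +/- 0.894651) / (0.08).
    z_1 = (-0.98 + 0.894651) / (0.08) = -1.0669,   |z_1| = 1.0669.
    z_2 = (-0.98 - 0.894651) / (0.08) = -23.4331,   |z_2| = 23.4331.
Moduli of all roots: 5.0000, 1.0669, 23.4331.
All moduli strictly greater than 1? Yes.
Verdict: Invertible.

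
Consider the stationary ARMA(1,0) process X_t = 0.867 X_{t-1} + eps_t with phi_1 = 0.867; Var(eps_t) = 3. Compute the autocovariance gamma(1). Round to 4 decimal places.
\gamma(1) = 10.4748

Multiply the model equation by X_{t-k} and take expectations. With theta_0 = psi_0 = 1 and psi_j the MA(infinity) weights, this gives
  gamma(k) - sum_i phi_i gamma(k-i) = c_k,
  c_k = sigma^2 * sum_{j=k..q} theta_j psi_{j-k}   (c_k = 0 for k > q),
using gamma(-m) = gamma(m).
Pure AR (q = 0): c_0 = sigma^2 = 3, c_k = 0 for k >= 1.
Equations for k = 0 and k = 1 (AR order 1):
  gamma(0) = phi_1 gamma(1) + c_0
  gamma(1) = phi_1 gamma(0) + c_1
Substituting the second into the first: gamma(0) (1 - phi_1^2) = c_0 + phi_1 c_1, so
  gamma(0) = c_0 / (1 - phi_1^2) = 3 / (1 - (0.867)^2) = 3 / 0.248311 = 12.081623.
  gamma(1) = phi_1 gamma(0) = (0.867)(12.081623) = 10.474768.
Therefore gamma(1) = 10.4748 (to 4 decimal places).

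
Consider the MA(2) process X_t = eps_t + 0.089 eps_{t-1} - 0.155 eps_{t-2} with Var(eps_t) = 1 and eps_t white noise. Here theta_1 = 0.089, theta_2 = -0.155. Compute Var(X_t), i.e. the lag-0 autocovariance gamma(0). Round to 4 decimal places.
\gamma(0) = 1.0319

For an MA(q) process X_t = eps_t + sum_i theta_i eps_{t-i} with
Var(eps_t) = sigma^2, the variance is
  gamma(0) = sigma^2 * (1 + sum_i theta_i^2).
  sum_i theta_i^2 = (0.089)^2 + (-0.155)^2 = 0.007921 + 0.024025 = 0.031946.
  gamma(0) = 1 * (1 + 0.031946) = 1 * 1.031946 = 1.031946, which rounds to 1.0319.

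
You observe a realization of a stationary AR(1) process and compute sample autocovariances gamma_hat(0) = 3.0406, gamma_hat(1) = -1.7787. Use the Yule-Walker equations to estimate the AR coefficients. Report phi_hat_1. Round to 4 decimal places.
\hat\phi_{1} = -0.5850

The Yule-Walker equations for an AR(p) process read, in matrix form,
  Gamma_p phi = r_p,   with   (Gamma_p)_{ij} = gamma(|i - j|),
                       (r_p)_i = gamma(i),   i,j = 1..p.
Substitute the sample gammas (Toeplitz matrix and right-hand side of size 1):
  Gamma_p = [[3.0406]]
  r_p     = [-1.7787]
With p = 1 this is the single equation gamma(0) phi_1 = gamma(1):
  phi_hat_1 = gamma(1) / gamma(0) = -1.7787 / 3.0406 = -0.5850.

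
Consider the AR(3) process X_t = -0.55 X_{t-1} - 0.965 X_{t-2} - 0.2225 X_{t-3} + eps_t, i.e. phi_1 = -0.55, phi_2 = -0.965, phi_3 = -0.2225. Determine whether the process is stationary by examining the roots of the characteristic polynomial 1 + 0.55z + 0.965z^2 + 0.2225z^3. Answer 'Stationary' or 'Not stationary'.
\text{Stationary}

The AR(p) characteristic polynomial is P(z) = 1 + 0.55z + 0.965z^2 + 0.2225z^3.
Stationarity requires all roots to lie outside the unit circle, i.e. |z| > 1 for every root.
Degree 3: look for a simple real root z0 first, then factor out (1 - z/z0) and solve the remaining quadratic.
Testing z0 = -4: P(-4) = 1 + (0.55)(-4) + (0.965)(-4)^2 + (0.2225)(-4)^3
  = 1 + (-2.2) + (15.44) + (-14.24) = 0.  So z_0 = -4 is a root, |z_0| = 4.
Divide out the factor (1 + 0.25 z) = (1 - z/z0) (since 1/z0 = -0.25):
  P(z) = (1 + 0.25 z)(1 + (0.3) z + (0.89) z^2)
  [check: z-coef 0.3 - (-0.25) = 0.55; z^2-coef 0.89 - (-0.25)(0.3) = 0.965; z^3-coef -(-0.25)(0.89) = 0.2225.]
Remaining roots from the quadratic factor 1 + (0.3) z + (0.89) z^2:
  Set 1 + (0.3) z + (0.89) z^2 = 0, i.e. a z^2 + b z + c = 0 with a = 0.89, b = 0.3, c = 1.
  Discriminant D = b^2 - 4ac = (0.3)^2 - 4*(0.89)*1 = 0.09 - (3.56) = -3.47.
  D < 0, so the roots are the complex-conjugate pair z = (-b +/- i sqrt(-D)) / (2a) = -0.1685 +/- 1.0465i.
  For a conjugate pair |z|^2 = z * conj(z) = (product of roots) = c/a = 1/(0.89) = 1.123596, so |z| = sqrt(1.123596) = 1.06 for both roots.
Moduli of all roots: 4.0000, 1.0600, 1.0600.
All moduli strictly greater than 1? Yes.
Verdict: Stationary.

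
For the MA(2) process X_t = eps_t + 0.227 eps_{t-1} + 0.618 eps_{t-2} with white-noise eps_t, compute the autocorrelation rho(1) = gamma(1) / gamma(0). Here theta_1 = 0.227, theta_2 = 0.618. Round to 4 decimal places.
\rho(1) = 0.2562

For an MA(q) process with theta_0 = 1, the autocovariance is
  gamma(k) = sigma^2 * sum_{i=0..q-k} theta_i * theta_{i+k},
and rho(k) = gamma(k) / gamma(0). Sigma^2 cancels.
  numerator   = (1)*(0.227) + (0.227)*(0.618) = 0.367286.
  denominator = (1)^2 + (0.227)^2 + (0.618)^2 = 1.433453.
  rho(1) = 0.367286 / 1.433453 = 0.2562.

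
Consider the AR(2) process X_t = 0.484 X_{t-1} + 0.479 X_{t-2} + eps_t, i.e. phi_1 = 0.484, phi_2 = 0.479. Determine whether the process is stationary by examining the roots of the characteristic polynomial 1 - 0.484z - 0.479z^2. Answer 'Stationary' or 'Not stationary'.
\text{Stationary}

The AR(p) characteristic polynomial is P(z) = 1 - 0.484z - 0.479z^2.
Stationarity requires all roots to lie outside the unit circle, i.e. |z| > 1 for every root.
Set 1 + (-0.484) z + (-0.479) z^2 = 0, i.e. a z^2 + b z + c = 0 with a = -0.479, b = -0.484, c = 1.
Discriminant D = b^2 - 4ac = (-0.484)^2 - 4*(-0.479)*1 = 0.234256 - (-1.916) = 2.150256.
D >= 0, so the roots are real: z = (-b +/- sqrt(D)) / (2a) = (0.484 +/- 1.466375) / (-0.958).
  z_1 = (0.484 + 1.466375) / (-0.958) = -2.0359,   |z_1| = 2.0359.
  z_2 = (0.484 - 1.466375) / (-0.958) = 1.0254,   |z_2| = 1.0254.
Moduli of all roots: 2.0359, 1.0254.
All moduli strictly greater than 1? Yes.
Verdict: Stationary.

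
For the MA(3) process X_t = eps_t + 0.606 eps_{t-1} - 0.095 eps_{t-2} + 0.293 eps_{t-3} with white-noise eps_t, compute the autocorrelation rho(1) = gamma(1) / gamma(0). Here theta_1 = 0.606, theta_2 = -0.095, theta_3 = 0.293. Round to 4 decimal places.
\rho(1) = 0.3561

For an MA(q) process with theta_0 = 1, the autocovariance is
  gamma(k) = sigma^2 * sum_{i=0..q-k} theta_i * theta_{i+k},
and rho(k) = gamma(k) / gamma(0). Sigma^2 cancels.
  numerator   = (1)*(0.606) + (0.606)*(-0.095) + (-0.095)*(0.293) = 0.520595.
  denominator = (1)^2 + (0.606)^2 + (-0.095)^2 + (0.293)^2 = 1.46211.
  rho(1) = 0.520595 / 1.46211 = 0.3561.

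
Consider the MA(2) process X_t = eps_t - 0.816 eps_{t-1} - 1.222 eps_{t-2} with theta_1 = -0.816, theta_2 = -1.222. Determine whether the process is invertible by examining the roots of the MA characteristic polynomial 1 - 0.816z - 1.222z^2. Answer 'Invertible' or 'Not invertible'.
\text{Not invertible}

The MA(q) characteristic polynomial is P(z) = 1 - 0.816z - 1.222z^2.
Invertibility requires all roots to lie outside the unit circle, i.e. |z| > 1 for every root.
Set 1 + (-0.816) z + (-1.222) z^2 = 0, i.e. a z^2 + b z + c = 0 with a = -1.222, b = -0.816, c = 1.
Discriminant D = b^2 - 4ac = (-0.816)^2 - 4*(-1.222)*1 = 0.665856 - (-4.888) = 5.553856.
D >= 0, so the roots are real: z = (-b +/- sqrt(D)) / (2a) = (0.816 +/- 2.356662) / (-2.444).
  z_1 = (0.816 + 2.356662) / (-2.444) = -1.2981,   |z_1| = 1.2981.
  z_2 = (0.816 - 2.356662) / (-2.444) = 0.6304,   |z_2| = 0.6304.
Moduli of all roots: 1.2981, 0.6304.
All moduli strictly greater than 1? No.
Verdict: Not invertible.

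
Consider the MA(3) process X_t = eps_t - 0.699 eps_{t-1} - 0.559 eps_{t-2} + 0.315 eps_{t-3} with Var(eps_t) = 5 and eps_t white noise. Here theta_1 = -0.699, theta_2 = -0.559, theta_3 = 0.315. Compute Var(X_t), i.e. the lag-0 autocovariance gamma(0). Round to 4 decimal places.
\gamma(0) = 9.5015

For an MA(q) process X_t = eps_t + sum_i theta_i eps_{t-i} with
Var(eps_t) = sigma^2, the variance is
  gamma(0) = sigma^2 * (1 + sum_i theta_i^2).
  sum_i theta_i^2 = (-0.699)^2 + (-0.559)^2 + (0.315)^2 = 0.488601 + 0.312481 + 0.099225 = 0.900307.
  gamma(0) = 5 * (1 + 0.900307) = 5 * 1.900307 = 9.501535, which rounds to 9.5015.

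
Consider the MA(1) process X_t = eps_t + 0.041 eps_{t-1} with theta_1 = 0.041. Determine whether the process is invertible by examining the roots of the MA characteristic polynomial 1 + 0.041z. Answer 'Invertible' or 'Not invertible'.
\text{Invertible}

The MA(q) characteristic polynomial is P(z) = 1 + 0.041z.
Invertibility requires all roots to lie outside the unit circle, i.e. |z| > 1 for every root.
This is linear in z: 1 + (0.041) z = 0  =>  z = -1/(0.041) = -24.390244,  |z| = 24.390244.
Moduli of all roots: 24.3902.
All moduli strictly greater than 1? Yes.
Verdict: Invertible.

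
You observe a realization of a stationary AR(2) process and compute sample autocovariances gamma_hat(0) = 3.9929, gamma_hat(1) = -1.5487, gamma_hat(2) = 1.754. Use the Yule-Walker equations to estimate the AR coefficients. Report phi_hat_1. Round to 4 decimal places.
\hat\phi_{1} = -0.2560

The Yule-Walker equations for an AR(p) process read, in matrix form,
  Gamma_p phi = r_p,   with   (Gamma_p)_{ij} = gamma(|i - j|),
                       (r_p)_i = gamma(i),   i,j = 1..p.
Substitute the sample gammas (Toeplitz matrix and right-hand side of size 2):
  Gamma_p = [[3.9929, -1.5487], [-1.5487, 3.9929]]
  r_p     = [-1.5487, 1.754]
Written out:
  3.9929 phi_1 - 1.5487 phi_2 = -1.5487
  -1.5487 phi_1 + 3.9929 phi_2 = 1.754
Solve by Cramer's rule:
  det = gamma(0)^2 - gamma(1)^2 = (3.9929)^2 - (-1.5487)^2 = 15.94325041 - 2.39847169 = 13.54477872
  phi_hat_1 = [gamma(1) gamma(0) - gamma(1) gamma(2)] / det = [(-1.5487)(3.9929) - (-1.5487)(1.754)] / 13.54477872 = -3.46738443 / 13.54477872 = -0.256
  phi_hat_2 = [gamma(0) gamma(2) - gamma(1)^2] / det = [(3.9929)(1.754) - (-1.5487)^2] / 13.54477872 = 4.60507491 / 13.54477872 = 0.34
So phi_hat = [-0.2560, 0.3400].
Therefore phi_hat_1 = -0.2560.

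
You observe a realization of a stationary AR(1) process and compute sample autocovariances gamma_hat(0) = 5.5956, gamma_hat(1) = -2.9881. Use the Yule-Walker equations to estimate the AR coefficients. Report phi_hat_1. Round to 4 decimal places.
\hat\phi_{1} = -0.5340

The Yule-Walker equations for an AR(p) process read, in matrix form,
  Gamma_p phi = r_p,   with   (Gamma_p)_{ij} = gamma(|i - j|),
                       (r_p)_i = gamma(i),   i,j = 1..p.
Substitute the sample gammas (Toeplitz matrix and right-hand side of size 1):
  Gamma_p = [[5.5956]]
  r_p     = [-2.9881]
With p = 1 this is the single equation gamma(0) phi_1 = gamma(1):
  phi_hat_1 = gamma(1) / gamma(0) = -2.9881 / 5.5956 = -0.5340.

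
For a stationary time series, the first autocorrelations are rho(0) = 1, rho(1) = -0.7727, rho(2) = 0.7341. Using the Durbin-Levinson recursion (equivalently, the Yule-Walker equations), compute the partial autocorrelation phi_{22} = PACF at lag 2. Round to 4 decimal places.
\phi_{22} = 0.3401

The PACF at lag k is phi_{kk}, the last component of the solution
to the Yule-Walker system G_k phi = r_k where
  (G_k)_{ij} = rho(|i - j|), (r_k)_i = rho(i), i,j = 1..k.
Equivalently, Durbin-Levinson gives phi_{kk} iteratively:
  phi_{11} = rho(1)
  phi_{kk} = [rho(k) - sum_{j=1..k-1} phi_{k-1,j} rho(k-j)]
            / [1 - sum_{j=1..k-1} phi_{k-1,j} rho(j)],
  phi_{k,j} = phi_{k-1,j} - phi_{kk} phi_{k-1,k-j},  j = 1..k-1.
Step k = 1:
  phi_11 = rho(1) = -0.7727.
Step k = 2:
  phi_22 = [rho(2) - phi_11 rho(1)] / [1 - phi_11 rho(1)] = [0.7341 - (-0.7727)(-0.7727)] / [1 - (-0.7727)(-0.7727)]
         = 0.13703471 / 0.40293471 = 0.3401.
Therefore phi_{22} = 0.3401.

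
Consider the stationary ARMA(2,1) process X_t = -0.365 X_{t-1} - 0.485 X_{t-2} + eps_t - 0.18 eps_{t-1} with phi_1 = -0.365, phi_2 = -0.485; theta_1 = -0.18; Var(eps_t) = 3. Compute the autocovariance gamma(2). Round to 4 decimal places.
\gamma(2) = -1.7171

Multiply the model equation by X_{t-k} and take expectations. With theta_0 = psi_0 = 1 and psi_j the MA(infinity) weights, this gives
  gamma(k) - sum_i phi_i gamma(k-i) = c_k,
  c_k = sigma^2 * sum_{j=k..q} theta_j psi_{j-k}   (c_k = 0 for k > q),
using gamma(-m) = gamma(m).
psi-weights needed (psi_j = theta_j + sum_i phi_i psi_{j-i}):
  psi_1 = theta_1 + phi_1 = -0.18 + (-0.365) = -0.545
Right-hand sides:
  c_0 = sigma^2 (1 + theta_1 psi_1) = 3 * (1 + (-0.18)(-0.545)) = 3 * 1.0981 = 3.2943
  c_1 = sigma^2 theta_1 = 3 * (-0.18) = -0.54
  c_2 = 0
Equations for k = 0, 1, 2 (AR order 2, c_2 = 0):
  (E0) gamma(0) = phi_1 gamma(1) + phi_2 gamma(2) + c_0
  (E1) gamma(1) = phi_1 gamma(0) + phi_2 gamma(1) + c_1
  (E2) gamma(2) = phi_1 gamma(1) + phi_2 gamma(0)
From (E1): gamma(1) = A gamma(0) + B with
  A = phi_1 / (1 - phi_2) = -0.365 / 1.485 = -0.245791,   B = c_1 / (1 - phi_2) = -0.54 / 1.485 = -0.363636.
Insert (E2) into (E0): gamma(0) (1 - phi_2^2) = phi_1 (1 + phi_2) gamma(1) + c_0.
  phi_1 (1 + phi_2) = (-0.365)(0.515) = -0.187975,   1 - phi_2^2 = 0.764775.
Replace gamma(1) by A gamma(0) + B and collect gamma(0):
  gamma(0) [0.764775 - (-0.187975)(-0.245791)] = (-0.187975)(-0.363636) + 3.2943
  gamma(0) * 0.718572 = 3.362655
  gamma(0) = 3.362655 / 0.718572 = 4.679632.
  gamma(1) = A gamma(0) + B = (-0.245791)(4.679632) + (-0.363636) = -1.513849.
  gamma(2) = phi_1 gamma(1) + phi_2 gamma(0) = (-0.365)(-1.513849) + (-0.485)(4.679632) = -1.717067.
Therefore gamma(2) = -1.7171 (to 4 decimal places).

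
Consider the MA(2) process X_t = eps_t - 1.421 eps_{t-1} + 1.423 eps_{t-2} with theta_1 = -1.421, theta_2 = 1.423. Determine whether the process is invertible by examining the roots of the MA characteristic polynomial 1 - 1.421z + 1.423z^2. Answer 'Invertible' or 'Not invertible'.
\text{Not invertible}

The MA(q) characteristic polynomial is P(z) = 1 - 1.421z + 1.423z^2.
Invertibility requires all roots to lie outside the unit circle, i.e. |z| > 1 for every root.
Set 1 + (-1.421) z + (1.423) z^2 = 0, i.e. a z^2 + b z + c = 0 with a = 1.423, b = -1.421, c = 1.
Discriminant D = b^2 - 4ac = (-1.421)^2 - 4*(1.423)*1 = 2.019241 - (5.692) = -3.672759.
D < 0, so the roots are the complex-conjugate pair z = (-b +/- i sqrt(-D)) / (2a) = 0.4993 +/- 0.6734i.
For a conjugate pair |z|^2 = z * conj(z) = (product of roots) = c/a = 1/(1.423) = 0.702741, so |z| = sqrt(0.702741) = 0.8383 for both roots.
Moduli of all roots: 0.8383, 0.8383.
All moduli strictly greater than 1? No.
Verdict: Not invertible.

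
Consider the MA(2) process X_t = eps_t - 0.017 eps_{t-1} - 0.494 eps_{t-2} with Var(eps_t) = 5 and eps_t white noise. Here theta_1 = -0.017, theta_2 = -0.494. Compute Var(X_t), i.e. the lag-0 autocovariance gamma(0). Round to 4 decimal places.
\gamma(0) = 6.2216

For an MA(q) process X_t = eps_t + sum_i theta_i eps_{t-i} with
Var(eps_t) = sigma^2, the variance is
  gamma(0) = sigma^2 * (1 + sum_i theta_i^2).
  sum_i theta_i^2 = (-0.017)^2 + (-0.494)^2 = 0.000289 + 0.244036 = 0.244325.
  gamma(0) = 5 * (1 + 0.244325) = 5 * 1.244325 = 6.221625, which rounds to 6.2216.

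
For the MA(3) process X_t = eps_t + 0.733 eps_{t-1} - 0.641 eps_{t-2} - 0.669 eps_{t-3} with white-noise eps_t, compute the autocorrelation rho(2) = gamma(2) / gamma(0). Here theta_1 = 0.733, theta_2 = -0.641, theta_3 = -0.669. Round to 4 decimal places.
\rho(2) = -0.4722

For an MA(q) process with theta_0 = 1, the autocovariance is
  gamma(k) = sigma^2 * sum_{i=0..q-k} theta_i * theta_{i+k},
and rho(k) = gamma(k) / gamma(0). Sigma^2 cancels.
  numerator   = (1)*(-0.641) + (0.733)*(-0.669) = -1.131377.
  denominator = (1)^2 + (0.733)^2 + (-0.641)^2 + (-0.669)^2 = 2.395731.
  rho(2) = -1.131377 / 2.395731 = -0.4722.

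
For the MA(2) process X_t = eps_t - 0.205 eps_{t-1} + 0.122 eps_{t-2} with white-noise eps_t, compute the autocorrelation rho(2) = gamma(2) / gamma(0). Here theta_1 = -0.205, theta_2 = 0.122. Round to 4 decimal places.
\rho(2) = 0.1154

For an MA(q) process with theta_0 = 1, the autocovariance is
  gamma(k) = sigma^2 * sum_{i=0..q-k} theta_i * theta_{i+k},
and rho(k) = gamma(k) / gamma(0). Sigma^2 cancels.
  numerator   = (1)*(0.122) = 0.122.
  denominator = (1)^2 + (-0.205)^2 + (0.122)^2 = 1.056909.
  rho(2) = 0.122 / 1.056909 = 0.1154.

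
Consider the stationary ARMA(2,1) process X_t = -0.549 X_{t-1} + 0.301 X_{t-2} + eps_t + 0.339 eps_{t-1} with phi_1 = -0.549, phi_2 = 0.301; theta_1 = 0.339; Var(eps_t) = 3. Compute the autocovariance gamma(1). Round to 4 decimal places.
\gamma(1) = -2.4837

Multiply the model equation by X_{t-k} and take expectations. With theta_0 = psi_0 = 1 and psi_j the MA(infinity) weights, this gives
  gamma(k) - sum_i phi_i gamma(k-i) = c_k,
  c_k = sigma^2 * sum_{j=k..q} theta_j psi_{j-k}   (c_k = 0 for k > q),
using gamma(-m) = gamma(m).
psi-weights needed (psi_j = theta_j + sum_i phi_i psi_{j-i}):
  psi_1 = theta_1 + phi_1 = 0.339 + (-0.549) = -0.21
Right-hand sides:
  c_0 = sigma^2 (1 + theta_1 psi_1) = 3 * (1 + (0.339)(-0.21)) = 3 * 0.92881 = 2.78643
  c_1 = sigma^2 theta_1 = 3 * (0.339) = 1.017
  c_2 = 0
Equations for k = 0, 1, 2 (AR order 2, c_2 = 0):
  (E0) gamma(0) = phi_1 gamma(1) + phi_2 gamma(2) + c_0
  (E1) gamma(1) = phi_1 gamma(0) + phi_2 gamma(1) + c_1
  (E2) gamma(2) = phi_1 gamma(1) + phi_2 gamma(0)
From (E1): gamma(1) = A gamma(0) + B with
  A = phi_1 / (1 - phi_2) = -0.549 / 0.699 = -0.785408,   B = c_1 / (1 - phi_2) = 1.017 / 0.699 = 1.454936.
Insert (E2) into (E0): gamma(0) (1 - phi_2^2) = phi_1 (1 + phi_2) gamma(1) + c_0.
  phi_1 (1 + phi_2) = (-0.549)(1.301) = -0.714249,   1 - phi_2^2 = 0.909399.
Replace gamma(1) by A gamma(0) + B and collect gamma(0):
  gamma(0) [0.909399 - (-0.714249)(-0.785408)] = (-0.714249)(1.454936) + 2.78643
  gamma(0) * 0.348422 = 1.747244
  gamma(0) = 1.747244 / 0.348422 = 5.01473.
  gamma(1) = A gamma(0) + B = (-0.785408)(5.01473) + (1.454936) = -2.483672.
Therefore gamma(1) = -2.4837 (to 4 decimal places).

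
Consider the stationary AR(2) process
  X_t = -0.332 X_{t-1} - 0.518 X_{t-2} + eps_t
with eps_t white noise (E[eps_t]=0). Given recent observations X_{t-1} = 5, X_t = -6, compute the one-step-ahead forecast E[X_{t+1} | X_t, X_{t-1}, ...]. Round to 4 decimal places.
E[X_{t+1} \mid \mathcal F_t] = -0.5980

For an AR(p) model X_t = c + sum_i phi_i X_{t-i} + eps_t, the
one-step-ahead conditional mean is
  E[X_{t+1} | X_t, ...] = c + sum_i phi_i X_{t+1-i}.
Substitute known values:
  E[X_{t+1} | ...] = (-0.332) * (-6) + (-0.518) * (5)
                   = -0.5980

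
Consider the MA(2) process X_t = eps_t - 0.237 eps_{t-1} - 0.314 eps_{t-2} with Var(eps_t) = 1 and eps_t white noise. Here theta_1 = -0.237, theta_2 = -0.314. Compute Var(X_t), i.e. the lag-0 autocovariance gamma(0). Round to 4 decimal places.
\gamma(0) = 1.1548

For an MA(q) process X_t = eps_t + sum_i theta_i eps_{t-i} with
Var(eps_t) = sigma^2, the variance is
  gamma(0) = sigma^2 * (1 + sum_i theta_i^2).
  sum_i theta_i^2 = (-0.237)^2 + (-0.314)^2 = 0.056169 + 0.098596 = 0.154765.
  gamma(0) = 1 * (1 + 0.154765) = 1 * 1.154765 = 1.154765, which rounds to 1.1548.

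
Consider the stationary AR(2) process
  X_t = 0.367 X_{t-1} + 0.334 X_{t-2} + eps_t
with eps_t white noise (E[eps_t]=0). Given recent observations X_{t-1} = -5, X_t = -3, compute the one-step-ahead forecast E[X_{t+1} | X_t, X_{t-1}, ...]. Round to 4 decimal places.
E[X_{t+1} \mid \mathcal F_t] = -2.7710

For an AR(p) model X_t = c + sum_i phi_i X_{t-i} + eps_t, the
one-step-ahead conditional mean is
  E[X_{t+1} | X_t, ...] = c + sum_i phi_i X_{t+1-i}.
Substitute known values:
  E[X_{t+1} | ...] = (0.367) * (-3) + (0.334) * (-5)
                   = -2.7710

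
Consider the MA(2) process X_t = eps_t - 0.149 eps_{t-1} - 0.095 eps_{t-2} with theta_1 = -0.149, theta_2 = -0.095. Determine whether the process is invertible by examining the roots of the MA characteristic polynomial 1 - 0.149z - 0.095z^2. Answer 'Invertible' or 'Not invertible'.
\text{Invertible}

The MA(q) characteristic polynomial is P(z) = 1 - 0.149z - 0.095z^2.
Invertibility requires all roots to lie outside the unit circle, i.e. |z| > 1 for every root.
Set 1 + (-0.149) z + (-0.095) z^2 = 0, i.e. a z^2 + b z + c = 0 with a = -0.095, b = -0.149, c = 1.
Discriminant D = b^2 - 4ac = (-0.149)^2 - 4*(-0.095)*1 = 0.022201 - (-0.38) = 0.402201.
D >= 0, so the roots are real: z = (-b +/- sqrt(D)) / (2a) = (0.149 +/- 0.634193) / (-0.19).
  z_1 = (0.149 + 0.634193) / (-0.19) = -4.1221,   |z_1| = 4.1221.
  z_2 = (0.149 - 0.634193) / (-0.19) = 2.5536,   |z_2| = 2.5536.
Moduli of all roots: 4.1221, 2.5536.
All moduli strictly greater than 1? Yes.
Verdict: Invertible.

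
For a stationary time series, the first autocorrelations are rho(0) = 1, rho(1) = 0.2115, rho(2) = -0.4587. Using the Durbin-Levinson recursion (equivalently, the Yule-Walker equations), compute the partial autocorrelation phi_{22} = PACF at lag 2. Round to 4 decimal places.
\phi_{22} = -0.5270

The PACF at lag k is phi_{kk}, the last component of the solution
to the Yule-Walker system G_k phi = r_k where
  (G_k)_{ij} = rho(|i - j|), (r_k)_i = rho(i), i,j = 1..k.
Equivalently, Durbin-Levinson gives phi_{kk} iteratively:
  phi_{11} = rho(1)
  phi_{kk} = [rho(k) - sum_{j=1..k-1} phi_{k-1,j} rho(k-j)]
            / [1 - sum_{j=1..k-1} phi_{k-1,j} rho(j)],
  phi_{k,j} = phi_{k-1,j} - phi_{kk} phi_{k-1,k-j},  j = 1..k-1.
Step k = 1:
  phi_11 = rho(1) = 0.2115.
Step k = 2:
  phi_22 = [rho(2) - phi_11 rho(1)] / [1 - phi_11 rho(1)] = [-0.4587 - (0.2115)(0.2115)] / [1 - (0.2115)(0.2115)]
         = -0.50343225 / 0.95526775 = -0.527.
Therefore phi_{22} = -0.5270.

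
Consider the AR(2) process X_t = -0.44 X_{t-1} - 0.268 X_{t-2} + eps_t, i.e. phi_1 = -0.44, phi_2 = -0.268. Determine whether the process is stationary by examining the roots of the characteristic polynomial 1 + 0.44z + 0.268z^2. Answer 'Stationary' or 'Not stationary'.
\text{Stationary}

The AR(p) characteristic polynomial is P(z) = 1 + 0.44z + 0.268z^2.
Stationarity requires all roots to lie outside the unit circle, i.e. |z| > 1 for every root.
Set 1 + (0.44) z + (0.268) z^2 = 0, i.e. a z^2 + b z + c = 0 with a = 0.268, b = 0.44, c = 1.
Discriminant D = b^2 - 4ac = (0.44)^2 - 4*(0.268)*1 = 0.1936 - (1.072) = -0.8784.
D < 0, so the roots are the complex-conjugate pair z = (-b +/- i sqrt(-D)) / (2a) = -0.8209 +/- 1.7486i.
For a conjugate pair |z|^2 = z * conj(z) = (product of roots) = c/a = 1/(0.268) = 3.731343, so |z| = sqrt(3.731343) = 1.9317 for both roots.
Moduli of all roots: 1.9317, 1.9317.
All moduli strictly greater than 1? Yes.
Verdict: Stationary.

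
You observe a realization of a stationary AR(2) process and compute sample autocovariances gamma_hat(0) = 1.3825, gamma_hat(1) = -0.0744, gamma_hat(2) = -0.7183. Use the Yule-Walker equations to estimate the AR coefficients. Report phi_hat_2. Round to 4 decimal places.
\hat\phi_{2} = -0.5240

The Yule-Walker equations for an AR(p) process read, in matrix form,
  Gamma_p phi = r_p,   with   (Gamma_p)_{ij} = gamma(|i - j|),
                       (r_p)_i = gamma(i),   i,j = 1..p.
Substitute the sample gammas (Toeplitz matrix and right-hand side of size 2):
  Gamma_p = [[1.3825, -0.0744], [-0.0744, 1.3825]]
  r_p     = [-0.0744, -0.7183]
Written out:
  1.3825 phi_1 - 0.0744 phi_2 = -0.0744
  -0.0744 phi_1 + 1.3825 phi_2 = -0.7183
Solve by Cramer's rule:
  det = gamma(0)^2 - gamma(1)^2 = (1.3825)^2 - (-0.0744)^2 = 1.91130625 - 0.00553536 = 1.90577089
  phi_hat_1 = [gamma(1) gamma(0) - gamma(1) gamma(2)] / det = [(-0.0744)(1.3825) - (-0.0744)(-0.7183)] / 1.90577089 = -0.15629952 / 1.90577089 = -0.082
  phi_hat_2 = [gamma(0) gamma(2) - gamma(1)^2] / det = [(1.3825)(-0.7183) - (-0.0744)^2] / 1.90577089 = -0.99858511 / 1.90577089 = -0.524
So phi_hat = [-0.0820, -0.5240].
Therefore phi_hat_2 = -0.5240.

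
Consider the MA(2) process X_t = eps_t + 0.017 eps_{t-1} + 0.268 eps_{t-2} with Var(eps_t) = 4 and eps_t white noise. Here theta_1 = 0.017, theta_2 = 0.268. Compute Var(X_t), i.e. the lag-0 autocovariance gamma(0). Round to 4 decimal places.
\gamma(0) = 4.2885

For an MA(q) process X_t = eps_t + sum_i theta_i eps_{t-i} with
Var(eps_t) = sigma^2, the variance is
  gamma(0) = sigma^2 * (1 + sum_i theta_i^2).
  sum_i theta_i^2 = (0.017)^2 + (0.268)^2 = 0.000289 + 0.071824 = 0.072113.
  gamma(0) = 4 * (1 + 0.072113) = 4 * 1.072113 = 4.288452, which rounds to 4.2885.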